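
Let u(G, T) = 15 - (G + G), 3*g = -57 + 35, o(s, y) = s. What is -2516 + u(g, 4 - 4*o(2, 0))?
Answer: -7459/3 ≈ -2486.3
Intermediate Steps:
g = -22/3 (g = (-57 + 35)/3 = (⅓)*(-22) = -22/3 ≈ -7.3333)
u(G, T) = 15 - 2*G
-2516 + u(g, 4 - 4*o(2, 0)) = -2516 + (15 - 2*(-22/3)) = -2516 + (15 + 44/3) = -2516 + 89/3 = -7459/3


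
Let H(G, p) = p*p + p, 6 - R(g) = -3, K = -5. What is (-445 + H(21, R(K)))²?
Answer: 126025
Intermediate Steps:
R(g) = 9 (R(g) = 6 - 1*(-3) = 6 + 3 = 9)
H(G, p) = p + p² (H(G, p) = p² + p = p + p²)
(-445 + H(21, R(K)))² = (-445 + 9*(1 + 9))² = (-445 + 9*10)² = (-445 + 90)² = (-355)² = 126025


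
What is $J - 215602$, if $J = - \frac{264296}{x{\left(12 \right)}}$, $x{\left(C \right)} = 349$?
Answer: $- \frac{75509394}{349} \approx -2.1636 \cdot 10^{5}$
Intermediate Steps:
$J = - \frac{264296}{349} \approx -757.29$
$J - 215602 = - \frac{264296}{349} - 215602 = - \frac{75509394}{349}$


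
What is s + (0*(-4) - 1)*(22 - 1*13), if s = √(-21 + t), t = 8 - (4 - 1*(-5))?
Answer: -9 + I*√22 ≈ -9.0 + 4.6904*I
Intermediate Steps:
t = -1 (t = 8 - (4 + 5) = 8 - 1*9 = 8 - 9 = -1)
s = I*√22 (s = √(-21 - 1) = √(-22) = I*√22 ≈ 4.6904*I)
s + (0*(-4) - 1)*(22 - 1*13) = I*√22 + (0*(-4) - 1)*(22 - 1*13) = I*√22 + (0 - 1)*(22 - 13) = I*√22 - 1*9 = I*√22 - 9 = -9 + I*√22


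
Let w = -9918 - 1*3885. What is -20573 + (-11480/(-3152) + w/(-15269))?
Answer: -123739530581/6015986 ≈ -20568.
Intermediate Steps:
w = -13803 (w = -9918 - 3885 = -13803)
-20573 + (-11480/(-3152) + w/(-15269)) = -20573 + (-11480/(-3152) - 13803/(-15269)) = -20573 + (-11480*(-1/3152) - 13803*(-1/15269)) = -20573 + (1435/394 + 13803/15269) = -20573 + 27349397/6015986 = -123739530581/6015986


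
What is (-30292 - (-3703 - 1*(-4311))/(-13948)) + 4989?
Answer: -88231409/3487 ≈ -25303.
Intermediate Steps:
(-30292 - (-3703 - 1*(-4311))/(-13948)) + 4989 = (-30292 - (-3703 + 4311)*(-1)/13948) + 4989 = (-30292 - 608*(-1)/13948) + 4989 = (-30292 - 1*(-152/3487)) + 4989 = (-30292 + 152/3487) + 4989 = -105628052/3487 + 4989 = -88231409/3487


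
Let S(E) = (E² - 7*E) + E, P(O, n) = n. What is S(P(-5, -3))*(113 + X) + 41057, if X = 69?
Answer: 45971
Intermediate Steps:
S(E) = E² - 6*E
S(P(-5, -3))*(113 + X) + 41057 = (-3*(-6 - 3))*(113 + 69) + 41057 = -3*(-9)*182 + 41057 = 27*182 + 41057 = 4914 + 41057 = 45971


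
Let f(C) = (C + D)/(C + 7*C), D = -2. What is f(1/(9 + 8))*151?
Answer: -4983/8 ≈ -622.88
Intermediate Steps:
f(C) = (-2 + C)/(8*C) (f(C) = (C - 2)/(C + 7*C) = (-2 + C)/((8*C)) = (-2 + C)*(1/(8*C)) = (-2 + C)/(8*C))
f(1/(9 + 8))*151 = ((-2 + 1/(9 + 8))/(8*(1/(9 + 8))))*151 = ((-2 + 1/17)/(8*(1/17)))*151 = ((1/8)*17*(-33/17))*151 = -33/8*151 = -4983/8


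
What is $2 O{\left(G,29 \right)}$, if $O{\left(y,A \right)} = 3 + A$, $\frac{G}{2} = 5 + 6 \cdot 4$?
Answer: $64$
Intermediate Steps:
$G = 58$ ($G = 2 \left(5 + 6 \cdot 4\right) = 2 \left(5 + 24\right) = 2 \cdot 29 = 58$)
$2 O{\left(G,29 \right)} = 2 \left(3 + 29\right) = 2 \cdot 32 = 64$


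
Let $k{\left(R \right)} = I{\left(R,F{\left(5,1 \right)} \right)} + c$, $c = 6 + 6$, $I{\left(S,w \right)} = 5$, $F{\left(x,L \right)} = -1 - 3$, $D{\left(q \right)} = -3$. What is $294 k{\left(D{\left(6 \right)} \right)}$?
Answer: $4998$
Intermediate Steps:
$F{\left(x,L \right)} = -4$
$c = 12$
$k{\left(R \right)} = 17$ ($k{\left(R \right)} = 5 + 12 = 17$)
$294 k{\left(D{\left(6 \right)} \right)} = 294 \cdot 17 = 4998$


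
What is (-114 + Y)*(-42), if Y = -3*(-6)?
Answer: 4032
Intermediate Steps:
Y = 18
(-114 + Y)*(-42) = (-114 + 18)*(-42) = -96*(-42) = 4032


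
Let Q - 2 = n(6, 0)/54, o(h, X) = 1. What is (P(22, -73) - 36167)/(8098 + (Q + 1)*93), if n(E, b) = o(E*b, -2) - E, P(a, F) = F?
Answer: -652320/150631 ≈ -4.3306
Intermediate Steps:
n(E, b) = 1 - E
Q = 103/54 (Q = 2 + (1 - 1*6)/54 = 2 + (1 - 6)*(1/54) = 2 - 5*1/54 = 2 - 5/54 = 103/54 ≈ 1.9074)
(P(22, -73) - 36167)/(8098 + (Q + 1)*93) = (-73 - 36167)/(8098 + (103/54 + 1)*93) = -36240/(8098 + (157/54)*93) = -36240/(8098 + 4867/18) = -36240/150631/18 = -36240*18/150631 = -652320/150631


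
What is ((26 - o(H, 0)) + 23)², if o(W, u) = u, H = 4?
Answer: 2401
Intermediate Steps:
((26 - o(H, 0)) + 23)² = ((26 - 1*0) + 23)² = ((26 + 0) + 23)² = (26 + 23)² = 49² = 2401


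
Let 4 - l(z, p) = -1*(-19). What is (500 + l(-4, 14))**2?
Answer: 235225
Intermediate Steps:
l(z, p) = -15 (l(z, p) = 4 - (-1)*(-19) = 4 - 1*19 = 4 - 19 = -15)
(500 + l(-4, 14))**2 = (500 - 15)**2 = 485**2 = 235225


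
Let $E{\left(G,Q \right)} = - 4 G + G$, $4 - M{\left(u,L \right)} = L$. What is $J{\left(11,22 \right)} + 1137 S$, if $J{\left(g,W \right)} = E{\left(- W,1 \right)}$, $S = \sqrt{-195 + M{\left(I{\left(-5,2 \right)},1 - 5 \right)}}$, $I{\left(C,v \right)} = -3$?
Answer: $66 + 1137 i \sqrt{187} \approx 66.0 + 15548.0 i$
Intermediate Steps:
$M{\left(u,L \right)} = 4 - L$
$S = i \sqrt{187}$ ($S = \sqrt{-195 + \left(4 - \left(1 - 5\right)\right)} = \sqrt{-195 + \left(4 - -4\right)} = \sqrt{-195 + \left(4 + 4\right)} = \sqrt{-195 + 8} = \sqrt{-187} = i \sqrt{187} \approx 13.675 i$)
$E{\left(G,Q \right)} = - 3 G$
$J{\left(g,W \right)} = 3 W$ ($J{\left(g,W \right)} = - 3 \left(- W\right) = 3 W$)
$J{\left(11,22 \right)} + 1137 S = 3 \cdot 22 + 1137 i \sqrt{187} = 66 + 1137 i \sqrt{187}$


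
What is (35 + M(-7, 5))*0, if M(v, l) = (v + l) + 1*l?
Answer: 0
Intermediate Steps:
M(v, l) = v + 2*l (M(v, l) = (l + v) + l = v + 2*l)
(35 + M(-7, 5))*0 = (35 + (-7 + 2*5))*0 = (35 + (-7 + 10))*0 = (35 + 3)*0 = 38*0 = 0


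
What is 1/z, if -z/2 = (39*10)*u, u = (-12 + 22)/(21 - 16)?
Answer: -1/1560 ≈ -0.00064103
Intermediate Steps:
u = 2 (u = 10/5 = 10*(⅕) = 2)
z = -1560 (z = -2*39*10*2 = -780*2 = -2*780 = -1560)
1/z = 1/(-1560) = -1/1560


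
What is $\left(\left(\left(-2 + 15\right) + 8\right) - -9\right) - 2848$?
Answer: $-2818$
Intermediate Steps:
$\left(\left(\left(-2 + 15\right) + 8\right) - -9\right) - 2848 = \left(\left(13 + 8\right) + 9\right) - 2848 = \left(21 + 9\right) - 2848 = 30 - 2848 = -2818$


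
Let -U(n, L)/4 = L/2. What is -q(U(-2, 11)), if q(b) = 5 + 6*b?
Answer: 127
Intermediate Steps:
U(n, L) = -2*L (U(n, L) = -4*L/2 = -2*L)
-q(U(-2, 11)) = -(5 + 6*(-2*11)) = -(5 + 6*(-22)) = -(5 - 132) = -1*(-127) = 127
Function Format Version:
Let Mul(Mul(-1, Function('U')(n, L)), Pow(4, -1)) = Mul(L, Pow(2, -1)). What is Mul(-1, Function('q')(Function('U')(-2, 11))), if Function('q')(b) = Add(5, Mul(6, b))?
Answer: 127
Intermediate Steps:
Function('U')(n, L) = Mul(-2, L) (Function('U')(n, L) = Mul(-4, Mul(L, Pow(2, -1))) = Mul(-4, Mul(L, Rational(1, 2))) = Mul(-4, Mul(Rational(1, 2), L)) = Mul(-2, L))
Mul(-1, Function('q')(Function('U')(-2, 11))) = Mul(-1, Add(5, Mul(6, Mul(-2, 11)))) = Mul(-1, Add(5, Mul(6, -22))) = Mul(-1, Add(5, -132)) = Mul(-1, -127) = 127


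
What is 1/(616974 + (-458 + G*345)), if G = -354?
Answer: 1/494386 ≈ 2.0227e-6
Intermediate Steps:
1/(616974 + (-458 + G*345)) = 1/(616974 + (-458 - 354*345)) = 1/(616974 + (-458 - 122130)) = 1/(616974 - 122588) = 1/494386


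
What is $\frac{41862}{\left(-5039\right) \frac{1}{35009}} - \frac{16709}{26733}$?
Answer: $- \frac{5596935096895}{19243941} \approx -2.9084 \cdot 10^{5}$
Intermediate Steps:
$\frac{41862}{\left(-5039\right) \frac{1}{35009}} - \frac{16709}{26733} = \frac{41862}{\left(-5039\right) \frac{1}{35009}} - \frac{2387}{3819} = \frac{41862}{- \frac{5039}{35009}} - \frac{2387}{3819} = 41862 \left(- \frac{35009}{5039}\right) - \frac{2387}{3819} = - \frac{1465546758}{5039} - \frac{2387}{3819} = - \frac{5596935096895}{19243941}$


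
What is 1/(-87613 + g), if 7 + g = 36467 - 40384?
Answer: -1/91537 ≈ -1.0925e-5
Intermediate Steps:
g = -3924 (g = -7 + (36467 - 40384) = -7 - 3917 = -3924)
1/(-87613 + g) = 1/(-87613 - 3924) = 1/(-91537) = -1/91537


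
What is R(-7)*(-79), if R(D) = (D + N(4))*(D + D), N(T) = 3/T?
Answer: -13825/2 ≈ -6912.5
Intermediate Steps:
R(D) = 2*D*(3/4 + D) (R(D) = (D + 3/4)*(D + D) = (D + 3*(1/4))*(2*D) = (D + 3/4)*(2*D) = (3/4 + D)*(2*D) = 2*D*(3/4 + D))
R(-7)*(-79) = ((1/2)*(-7)*(3 + 4*(-7)))*(-79) = ((1/2)*(-7)*(3 - 28))*(-79) = ((1/2)*(-7)*(-25))*(-79) = (175/2)*(-79) = -13825/2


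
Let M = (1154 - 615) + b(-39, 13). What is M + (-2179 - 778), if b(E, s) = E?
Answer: -2457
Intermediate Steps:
M = 500 (M = (1154 - 615) - 39 = 539 - 39 = 500)
M + (-2179 - 778) = 500 + (-2179 - 778) = 500 - 2957 = -2457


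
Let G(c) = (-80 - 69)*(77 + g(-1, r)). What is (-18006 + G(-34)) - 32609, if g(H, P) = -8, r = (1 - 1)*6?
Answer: -60896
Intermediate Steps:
r = 0 (r = 0*6 = 0)
G(c) = -10281 (G(c) = (-80 - 69)*(77 - 8) = -149*69 = -10281)
(-18006 + G(-34)) - 32609 = (-18006 - 10281) - 32609 = -28287 - 32609 = -60896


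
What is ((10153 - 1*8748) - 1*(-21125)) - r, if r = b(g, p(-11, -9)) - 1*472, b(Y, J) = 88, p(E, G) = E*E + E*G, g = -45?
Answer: 22914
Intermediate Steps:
p(E, G) = E**2 + E*G
r = -384 (r = 88 - 1*472 = 88 - 472 = -384)
((10153 - 1*8748) - 1*(-21125)) - r = ((10153 - 1*8748) - 1*(-21125)) - 1*(-384) = ((10153 - 8748) + 21125) + 384 = (1405 + 21125) + 384 = 22530 + 384 = 22914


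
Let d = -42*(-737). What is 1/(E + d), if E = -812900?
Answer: -1/781946 ≈ -1.2789e-6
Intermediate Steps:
d = 30954
1/(E + d) = 1/(-812900 + 30954) = 1/(-781946) = -1/781946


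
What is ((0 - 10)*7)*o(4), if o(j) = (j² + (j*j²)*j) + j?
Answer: -19320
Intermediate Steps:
o(j) = j + j² + j⁴ (o(j) = (j² + j³*j) + j = (j² + j⁴) + j = j + j² + j⁴)
((0 - 10)*7)*o(4) = ((0 - 10)*7)*(4*(1 + 4 + 4³)) = (-10*7)*(4*(1 + 4 + 64)) = -280*69 = -70*276 = -19320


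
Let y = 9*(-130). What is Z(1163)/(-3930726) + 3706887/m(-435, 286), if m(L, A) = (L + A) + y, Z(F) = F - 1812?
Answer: -14570756253931/5184627594 ≈ -2810.4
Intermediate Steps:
Z(F) = -1812 + F
y = -1170
m(L, A) = -1170 + A + L (m(L, A) = (L + A) - 1170 = (A + L) - 1170 = -1170 + A + L)
Z(1163)/(-3930726) + 3706887/m(-435, 286) = (-1812 + 1163)/(-3930726) + 3706887/(-1170 + 286 - 435) = -649*(-1/3930726) + 3706887/(-1319) = 649/3930726 + 3706887*(-1/1319) = 649/3930726 - 3706887/1319 = -14570756253931/5184627594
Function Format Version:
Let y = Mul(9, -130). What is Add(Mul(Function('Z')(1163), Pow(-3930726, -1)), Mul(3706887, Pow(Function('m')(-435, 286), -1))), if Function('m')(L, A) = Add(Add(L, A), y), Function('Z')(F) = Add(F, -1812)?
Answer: Rational(-14570756253931, 5184627594) ≈ -2810.4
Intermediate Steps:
Function('Z')(F) = Add(-1812, F)
y = -1170
Function('m')(L, A) = Add(-1170, A, L) (Function('m')(L, A) = Add(Add(L, A), -1170) = Add(Add(A, L), -1170) = Add(-1170, A, L))
Add(Mul(Function('Z')(1163), Pow(-3930726, -1)), Mul(3706887, Pow(Function('m')(-435, 286), -1))) = Add(Mul(Add(-1812, 1163), Pow(-3930726, -1)), Mul(3706887, Pow(Add(-1170, 286, -435), -1))) = Add(Mul(-649, Rational(-1, 3930726)), Mul(3706887, Pow(-1319, -1))) = Add(Rational(649, 3930726), Mul(3706887, Rational(-1, 1319))) = Add(Rational(649, 3930726), Rational(-3706887, 1319)) = Rational(-14570756253931, 5184627594)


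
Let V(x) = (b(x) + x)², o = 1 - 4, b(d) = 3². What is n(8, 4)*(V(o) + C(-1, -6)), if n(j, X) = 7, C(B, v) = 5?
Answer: 287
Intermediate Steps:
b(d) = 9
o = -3
V(x) = (9 + x)²
n(8, 4)*(V(o) + C(-1, -6)) = 7*((9 - 3)² + 5) = 7*(6² + 5) = 7*(36 + 5) = 7*41 = 287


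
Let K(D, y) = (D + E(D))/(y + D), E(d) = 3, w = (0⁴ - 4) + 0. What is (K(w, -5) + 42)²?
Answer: 143641/81 ≈ 1773.3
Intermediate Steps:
w = -4 (w = (0 - 4) + 0 = -4 + 0 = -4)
K(D, y) = (3 + D)/(D + y) (K(D, y) = (D + 3)/(y + D) = (3 + D)/(D + y))
(K(w, -5) + 42)² = ((3 - 4)/(-4 - 5) + 42)² = (-1/(-9) + 42)² = (-⅑*(-1) + 42)² = (⅑ + 42)² = (379/9)² = 143641/81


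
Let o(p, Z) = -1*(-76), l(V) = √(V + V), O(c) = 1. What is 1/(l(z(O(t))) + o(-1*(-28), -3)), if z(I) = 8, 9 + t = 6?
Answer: 1/80 ≈ 0.012500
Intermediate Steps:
t = -3 (t = -9 + 6 = -3)
l(V) = √2*√V (l(V) = √(2*V) = √2*√V)
o(p, Z) = 76
1/(l(z(O(t))) + o(-1*(-28), -3)) = 1/(√2*√8 + 76) = 1/(√2*(2*√2) + 76) = 1/(4 + 76) = 1/80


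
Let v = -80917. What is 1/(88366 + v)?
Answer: 1/7449 ≈ 0.00013425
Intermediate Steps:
1/(88366 + v) = 1/(88366 - 80917) = 1/7449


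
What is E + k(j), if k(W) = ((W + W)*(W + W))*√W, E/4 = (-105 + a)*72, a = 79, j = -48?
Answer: -7488 + 36864*I*√3 ≈ -7488.0 + 63850.0*I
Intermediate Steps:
E = -7488 (E = 4*((-105 + 79)*72) = 4*(-26*72) = 4*(-1872) = -7488)
k(W) = 4*W^(5/2) (k(W) = ((2*W)*(2*W))*√W = (4*W²)*√W = 4*W^(5/2))
E + k(j) = -7488 + 4*(-48)^(5/2) = -7488 + 4*(9216*I*√3) = -7488 + 36864*I*√3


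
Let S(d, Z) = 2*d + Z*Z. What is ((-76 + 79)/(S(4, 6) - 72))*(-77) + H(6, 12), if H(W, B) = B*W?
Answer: 321/4 ≈ 80.250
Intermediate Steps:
S(d, Z) = Z² + 2*d (S(d, Z) = 2*d + Z² = Z² + 2*d)
((-76 + 79)/(S(4, 6) - 72))*(-77) + H(6, 12) = ((-76 + 79)/((6² + 2*4) - 72))*(-77) + 12*6 = (3/((36 + 8) - 72))*(-77) + 72 = (3/(44 - 72))*(-77) + 72 = (3/(-28))*(-77) + 72 = (3*(-1/28))*(-77) + 72 = -3/28*(-77) + 72 = 33/4 + 72 = 321/4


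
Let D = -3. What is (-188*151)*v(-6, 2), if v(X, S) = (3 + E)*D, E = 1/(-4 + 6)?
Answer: 298074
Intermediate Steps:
E = ½ (E = 1/2 = ½ ≈ 0.50000)
v(X, S) = -21/2 (v(X, S) = (3 + ½)*(-3) = (7/2)*(-3) = -21/2)
(-188*151)*v(-6, 2) = -188*151*(-21/2) = -28388*(-21/2) = 298074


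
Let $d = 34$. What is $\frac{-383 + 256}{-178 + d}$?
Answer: $\frac{127}{144} \approx 0.88194$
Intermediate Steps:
$\frac{-383 + 256}{-178 + d} = \frac{-383 + 256}{-178 + 34} = - \frac{127}{-144} = \left(-127\right) \left(- \frac{1}{144}\right) = \frac{127}{144}$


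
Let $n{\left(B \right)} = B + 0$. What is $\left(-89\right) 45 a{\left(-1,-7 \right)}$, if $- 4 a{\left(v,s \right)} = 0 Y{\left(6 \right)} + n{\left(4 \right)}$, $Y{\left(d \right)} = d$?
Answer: $4005$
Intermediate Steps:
$n{\left(B \right)} = B$
$a{\left(v,s \right)} = -1$ ($a{\left(v,s \right)} = - \frac{0 \cdot 6 + 4}{4} = - \frac{0 + 4}{4} = \left(- \frac{1}{4}\right) 4 = -1$)
$\left(-89\right) 45 a{\left(-1,-7 \right)} = \left(-89\right) 45 \left(-1\right) = \left(-4005\right) \left(-1\right) = 4005$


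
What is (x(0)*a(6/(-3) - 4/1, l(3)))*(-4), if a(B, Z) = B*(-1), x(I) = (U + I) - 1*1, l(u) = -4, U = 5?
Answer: -96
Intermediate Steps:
x(I) = 4 + I (x(I) = (5 + I) - 1*1 = (5 + I) - 1 = 4 + I)
a(B, Z) = -B
(x(0)*a(6/(-3) - 4/1, l(3)))*(-4) = ((4 + 0)*(-(6/(-3) - 4/1)))*(-4) = (4*(-(6*(-⅓) - 4*1)))*(-4) = (4*(-(-2 - 4)))*(-4) = (4*(-1*(-6)))*(-4) = (4*6)*(-4) = 24*(-4) = -96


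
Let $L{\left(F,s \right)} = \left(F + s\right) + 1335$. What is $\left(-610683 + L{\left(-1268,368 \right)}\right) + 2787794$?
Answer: $2177546$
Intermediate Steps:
$L{\left(F,s \right)} = 1335 + F + s$
$\left(-610683 + L{\left(-1268,368 \right)}\right) + 2787794 = \left(-610683 + \left(1335 - 1268 + 368\right)\right) + 2787794 = \left(-610683 + 435\right) + 2787794 = -610248 + 2787794 = 2177546$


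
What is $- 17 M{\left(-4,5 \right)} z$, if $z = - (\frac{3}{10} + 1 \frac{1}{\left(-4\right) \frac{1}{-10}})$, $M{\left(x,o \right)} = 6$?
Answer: $\frac{1428}{5} \approx 285.6$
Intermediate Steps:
$z = - \frac{14}{5}$ ($z = - (3 \cdot \frac{1}{10} + 1 \frac{1}{\left(-4\right) \left(- \frac{1}{10}\right)}) = - (\frac{3}{10} + 1 \frac{1}{\frac{2}{5}}) = - (\frac{3}{10} + 1 \cdot \frac{5}{2}) = - (\frac{3}{10} + \frac{5}{2}) = \left(-1\right) \frac{14}{5} = - \frac{14}{5} \approx -2.8$)
$- 17 M{\left(-4,5 \right)} z = \left(-17\right) 6 \left(- \frac{14}{5}\right) = \left(-102\right) \left(- \frac{14}{5}\right) = \frac{1428}{5}$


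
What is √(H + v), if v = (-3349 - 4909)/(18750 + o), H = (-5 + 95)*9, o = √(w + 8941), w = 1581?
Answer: √(15179242 + 810*√10522)/√(18750 + √10522) ≈ 28.453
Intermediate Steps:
o = √10522 (o = √(1581 + 8941) = √10522 ≈ 102.58)
H = 810 (H = 90*9 = 810)
v = -8258/(18750 + √10522) (v = (-3349 - 4909)/(18750 + √10522) = -8258/(18750 + √10522) ≈ -0.43803)
√(H + v) = √(810 + (-77418750/175775989 + 4129*√10522/175775989)) = √(142301132340/175775989 + 4129*√10522/175775989)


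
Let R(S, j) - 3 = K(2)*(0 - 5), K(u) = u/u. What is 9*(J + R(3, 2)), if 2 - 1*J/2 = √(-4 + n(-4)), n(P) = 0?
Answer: 18 - 36*I ≈ 18.0 - 36.0*I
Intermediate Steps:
K(u) = 1
J = 4 - 4*I (J = 4 - 2*√(-4 + 0) = 4 - 4*I ≈ 4.0 - 4.0*I)
R(S, j) = -2 (R(S, j) = 3 + 1*(0 - 5) = 3 + 1*(-5) = 3 - 5 = -2)
9*(J + R(3, 2)) = 9*((4 - 4*I) - 2) = 9*(2 - 4*I) = 18 - 36*I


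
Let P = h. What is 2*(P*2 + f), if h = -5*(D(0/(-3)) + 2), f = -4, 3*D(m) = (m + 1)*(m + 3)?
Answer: -68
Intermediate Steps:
D(m) = (1 + m)*(3 + m)/3 (D(m) = ((m + 1)*(m + 3))/3 = ((1 + m)*(3 + m))/3 = (1 + m)*(3 + m)/3)
h = -15 (h = -5*((1 + (0/(-3))**2/3 + 4*(0/(-3))/3) + 2) = -5*((1 + (0*(-1/3))**2/3 + 4*(0*(-1/3))/3) + 2) = -5*((1 + (1/3)*0**2 + (4/3)*0) + 2) = -5*((1 + (1/3)*0 + 0) + 2) = -5*((1 + 0 + 0) + 2) = -5*(1 + 2) = -5*3 = -15)
P = -15
2*(P*2 + f) = 2*(-15*2 - 4) = 2*(-30 - 4) = 2*(-34) = -68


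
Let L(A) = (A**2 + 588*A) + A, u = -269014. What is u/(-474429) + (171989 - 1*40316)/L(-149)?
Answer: -44832931877/31103565240 ≈ -1.4414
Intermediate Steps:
L(A) = A**2 + 589*A
u/(-474429) + (171989 - 1*40316)/L(-149) = -269014/(-474429) + (171989 - 1*40316)/((-149*(589 - 149))) = -269014*(-1/474429) + (171989 - 40316)/((-149*440)) = 269014/474429 + 131673/(-65560) = 269014/474429 + 131673*(-1/65560) = 269014/474429 - 131673/65560 = -44832931877/31103565240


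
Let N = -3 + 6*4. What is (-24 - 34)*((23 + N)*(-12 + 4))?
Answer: 20416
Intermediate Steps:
N = 21 (N = -3 + 24 = 21)
(-24 - 34)*((23 + N)*(-12 + 4)) = (-24 - 34)*((23 + 21)*(-12 + 4)) = -2552*(-8) = -58*(-352) = 20416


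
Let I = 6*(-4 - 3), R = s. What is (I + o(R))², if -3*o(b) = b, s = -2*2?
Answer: 14884/9 ≈ 1653.8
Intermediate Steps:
s = -4
R = -4
I = -42 (I = 6*(-7) = -42)
o(b) = -b/3
(I + o(R))² = (-42 - ⅓*(-4))² = (-42 + 4/3)² = (-122/3)² = 14884/9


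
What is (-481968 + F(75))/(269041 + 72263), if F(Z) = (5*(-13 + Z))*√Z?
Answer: -20082/14221 + 775*√3/170652 ≈ -1.4043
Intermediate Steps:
F(Z) = √Z*(-65 + 5*Z) (F(Z) = (-65 + 5*Z)*√Z = √Z*(-65 + 5*Z))
(-481968 + F(75))/(269041 + 72263) = (-481968 + 5*√75*(-13 + 75))/(269041 + 72263) = (-481968 + 5*(5*√3)*62)/341304 = (-481968 + 1550*√3)*(1/341304) = -20082/14221 + 775*√3/170652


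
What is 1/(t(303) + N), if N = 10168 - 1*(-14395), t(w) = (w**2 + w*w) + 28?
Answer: 1/208209 ≈ 4.8029e-6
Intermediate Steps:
t(w) = 28 + 2*w**2 (t(w) = (w**2 + w**2) + 28 = 2*w**2 + 28 = 28 + 2*w**2)
N = 24563 (N = 10168 + 14395 = 24563)
1/(t(303) + N) = 1/((28 + 2*303**2) + 24563) = 1/((28 + 2*91809) + 24563) = 1/((28 + 183618) + 24563) = 1/(183646 + 24563) = 1/208209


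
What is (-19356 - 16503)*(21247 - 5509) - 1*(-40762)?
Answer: -564308180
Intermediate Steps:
(-19356 - 16503)*(21247 - 5509) - 1*(-40762) = -35859*15738 + 40762 = -564348942 + 40762 = -564308180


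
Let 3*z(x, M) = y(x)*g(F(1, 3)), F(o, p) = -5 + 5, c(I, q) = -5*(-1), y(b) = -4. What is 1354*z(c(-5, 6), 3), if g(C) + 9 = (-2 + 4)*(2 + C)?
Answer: 27080/3 ≈ 9026.7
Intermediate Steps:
c(I, q) = 5
F(o, p) = 0
g(C) = -5 + 2*C (g(C) = -9 + (-2 + 4)*(2 + C) = -9 + 2*(2 + C) = -9 + (4 + 2*C) = -5 + 2*C)
z(x, M) = 20/3 (z(x, M) = (-4*(-5 + 2*0))/3 = (-4*(-5 + 0))/3 = (-4*(-5))/3 = (1/3)*20 = 20/3)
1354*z(c(-5, 6), 3) = 1354*(20/3) = 27080/3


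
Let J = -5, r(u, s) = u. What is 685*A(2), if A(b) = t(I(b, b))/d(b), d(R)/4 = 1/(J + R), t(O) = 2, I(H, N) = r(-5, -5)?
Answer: -2055/2 ≈ -1027.5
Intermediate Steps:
I(H, N) = -5
d(R) = 4/(-5 + R)
A(b) = -5/2 + b/2 (A(b) = 2/((4/(-5 + b))) = 2*(-5/4 + b/4) = -5/2 + b/2)
685*A(2) = 685*(-5/2 + (½)*2) = 685*(-5/2 + 1) = 685*(-3/2) = -2055/2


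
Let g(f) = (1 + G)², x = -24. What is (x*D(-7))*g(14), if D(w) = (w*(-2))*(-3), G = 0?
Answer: 1008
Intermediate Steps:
D(w) = 6*w (D(w) = -2*w*(-3) = 6*w)
g(f) = 1 (g(f) = (1 + 0)² = 1² = 1)
(x*D(-7))*g(14) = -144*(-7)*1 = -24*(-42)*1 = 1008*1 = 1008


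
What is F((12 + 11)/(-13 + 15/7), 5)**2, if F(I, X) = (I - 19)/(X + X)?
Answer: 103041/23104 ≈ 4.4599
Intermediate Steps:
F(I, X) = (-19 + I)/(2*X) (F(I, X) = (-19 + I)/((2*X)) = (-19 + I)*(1/(2*X)) = (-19 + I)/(2*X))
F((12 + 11)/(-13 + 15/7), 5)**2 = ((1/2)*(-19 + (12 + 11)/(-13 + 15/7))/5)**2 = ((1/2)*(1/5)*(-19 + 23/(-13 + 15*(1/7))))**2 = ((1/2)*(1/5)*(-19 + 23/(-13 + 15/7)))**2 = ((1/2)*(1/5)*(-19 + 23/(-76/7)))**2 = ((1/2)*(1/5)*(-19 + 23*(-7/76)))**2 = ((1/2)*(1/5)*(-19 - 161/76))**2 = ((1/2)*(1/5)*(-1605/76))**2 = (-321/152)**2 = 103041/23104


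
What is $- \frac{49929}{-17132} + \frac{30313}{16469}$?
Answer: $\frac{1341603017}{282146908} \approx 4.755$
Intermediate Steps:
$- \frac{49929}{-17132} + \frac{30313}{16469} = \left(-49929\right) \left(- \frac{1}{17132}\right) + 30313 \cdot \frac{1}{16469} = \frac{49929}{17132} + \frac{30313}{16469} = \frac{1341603017}{282146908}$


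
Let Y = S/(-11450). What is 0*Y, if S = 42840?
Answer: 0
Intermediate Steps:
Y = -4284/1145 (Y = 42840/(-11450) = 42840*(-1/11450) = -4284/1145 ≈ -3.7415)
0*Y = 0*(-4284/1145) = 0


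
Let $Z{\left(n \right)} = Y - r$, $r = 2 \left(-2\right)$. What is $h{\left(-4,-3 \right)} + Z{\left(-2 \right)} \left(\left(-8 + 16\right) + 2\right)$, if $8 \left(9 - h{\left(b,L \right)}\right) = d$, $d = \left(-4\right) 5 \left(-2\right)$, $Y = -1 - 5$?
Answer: $-16$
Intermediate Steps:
$Y = -6$
$d = 40$ ($d = \left(-20\right) \left(-2\right) = 40$)
$h{\left(b,L \right)} = 4$ ($h{\left(b,L \right)} = 9 - 5 = 4$)
$r = -4$
$Z{\left(n \right)} = -2$ ($Z{\left(n \right)} = -6 - -4 = -6 + 4 = -2$)
$h{\left(-4,-3 \right)} + Z{\left(-2 \right)} \left(\left(-8 + 16\right) + 2\right) = 4 - 2 \left(\left(-8 + 16\right) + 2\right) = 4 - 2 \left(8 + 2\right) = 4 - 20 = -16$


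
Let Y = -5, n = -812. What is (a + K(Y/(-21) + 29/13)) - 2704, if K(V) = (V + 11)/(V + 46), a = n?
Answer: -46520035/13232 ≈ -3515.7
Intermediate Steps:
a = -812
K(V) = (11 + V)/(46 + V)
(a + K(Y/(-21) + 29/13)) - 2704 = (-812 + (11 + (-5/(-21) + 29/13))/(46 + (-5/(-21) + 29/13))) - 2704 = (-812 + (11 + (-5*(-1/21) + 29*(1/13)))/(46 + (-5*(-1/21) + 29*(1/13)))) - 2704 = (-812 + (11 + (5/21 + 29/13))/(46 + (5/21 + 29/13))) - 2704 = (-812 + (11 + 674/273)/(46 + 674/273)) - 2704 = (-812 + (3677/273)/(13232/273)) - 2704 = (-812 + (273/13232)*(3677/273)) - 2704 = (-812 + 3677/13232) - 2704 = -10740707/13232 - 2704 = -46520035/13232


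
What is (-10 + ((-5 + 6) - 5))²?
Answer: 196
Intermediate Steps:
(-10 + ((-5 + 6) - 5))² = (-10 + (1 - 5))² = (-10 - 4)² = (-14)² = 196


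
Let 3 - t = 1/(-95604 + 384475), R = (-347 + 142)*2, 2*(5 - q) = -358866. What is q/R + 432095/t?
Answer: 25510289960697/177655460 ≈ 1.4359e+5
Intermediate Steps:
q = 179438 (q = 5 - ½*(-358866) = 5 + 179433 = 179438)
R = -410 (R = -205*2 = -410)
t = 866612/288871 (t = 3 - 1/(-95604 + 384475) = 3 - 1/288871 = 866612/288871 ≈ 3.0000)
q/R + 432095/t = 179438/(-410) + 432095/(866612/288871) = 179438*(-1/410) + 432095*(288871/866612) = -89719/205 + 124819714745/866612 = 25510289960697/177655460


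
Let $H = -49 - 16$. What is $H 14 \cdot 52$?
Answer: $-47320$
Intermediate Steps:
$H = -65$
$H 14 \cdot 52 = \left(-65\right) 14 \cdot 52 = \left(-910\right) 52 = -47320$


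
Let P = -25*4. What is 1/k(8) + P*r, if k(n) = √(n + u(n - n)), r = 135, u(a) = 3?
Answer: -13500 + √11/11 ≈ -13500.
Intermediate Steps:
k(n) = √(3 + n) (k(n) = √(n + 3) = √(3 + n))
P = -100
1/k(8) + P*r = 1/(√(3 + 8)) - 100*135 = 1/(√11) - 13500 = √11/11 - 13500 = -13500 + √11/11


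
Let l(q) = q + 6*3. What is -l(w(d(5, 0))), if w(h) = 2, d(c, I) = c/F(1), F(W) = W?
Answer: -20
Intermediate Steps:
d(c, I) = c (d(c, I) = c/1 = c*1 = c)
l(q) = 18 + q (l(q) = q + 18 = 18 + q)
-l(w(d(5, 0))) = -(18 + 2) = -1*20 = -20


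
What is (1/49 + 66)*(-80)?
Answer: -258800/49 ≈ -5281.6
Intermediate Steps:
(1/49 + 66)*(-80) = (3235/49)*(-80) = -258800/49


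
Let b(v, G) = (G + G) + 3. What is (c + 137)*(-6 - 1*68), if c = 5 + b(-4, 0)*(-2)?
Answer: -10064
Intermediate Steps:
b(v, G) = 3 + 2*G (b(v, G) = 2*G + 3 = 3 + 2*G)
c = -1 (c = 5 + (3 + 2*0)*(-2) = 5 + (3 + 0)*(-2) = 5 + 3*(-2) = 5 - 6 = -1)
(c + 137)*(-6 - 1*68) = (-1 + 137)*(-6 - 1*68) = 136*(-6 - 68) = 136*(-74) = -10064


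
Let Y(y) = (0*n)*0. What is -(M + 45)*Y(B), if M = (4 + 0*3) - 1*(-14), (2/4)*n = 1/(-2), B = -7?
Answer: 0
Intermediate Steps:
n = -1 (n = 2/(-2) = 2*(-1/2) = -1)
Y(y) = 0 (Y(y) = (0*(-1))*0 = 0*0 = 0)
M = 18 (M = (4 + 0) + 14 = 4 + 14 = 18)
-(M + 45)*Y(B) = -(18 + 45)*0 = -63*0 = -1*0 = 0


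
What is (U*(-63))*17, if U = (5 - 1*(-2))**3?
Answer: -367353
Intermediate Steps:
U = 343 (U = (5 + 2)**3 = 7**3 = 343)
(U*(-63))*17 = (343*(-63))*17 = -21609*17 = -367353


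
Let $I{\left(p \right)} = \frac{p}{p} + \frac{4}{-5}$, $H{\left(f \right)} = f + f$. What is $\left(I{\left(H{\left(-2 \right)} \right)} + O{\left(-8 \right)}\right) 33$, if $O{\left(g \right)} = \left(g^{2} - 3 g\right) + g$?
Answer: $\frac{13233}{5} \approx 2646.6$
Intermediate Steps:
$H{\left(f \right)} = 2 f$
$O{\left(g \right)} = g^{2} - 2 g$
$I{\left(p \right)} = \frac{1}{5}$ ($I{\left(p \right)} = 1 + 4 \left(- \frac{1}{5}\right) = 1 - \frac{4}{5} = \frac{1}{5}$)
$\left(I{\left(H{\left(-2 \right)} \right)} + O{\left(-8 \right)}\right) 33 = \left(\frac{1}{5} - 8 \left(-2 - 8\right)\right) 33 = \left(\frac{1}{5} - -80\right) 33 = \left(\frac{1}{5} + 80\right) 33 = \frac{401}{5} \cdot 33 = \frac{13233}{5}$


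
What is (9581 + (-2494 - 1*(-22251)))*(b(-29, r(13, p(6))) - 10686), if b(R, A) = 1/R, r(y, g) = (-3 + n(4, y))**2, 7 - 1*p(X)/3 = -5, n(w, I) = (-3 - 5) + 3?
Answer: -9091699510/29 ≈ -3.1351e+8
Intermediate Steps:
n(w, I) = -5 (n(w, I) = -8 + 3 = -5)
p(X) = 36 (p(X) = 21 - 3*(-5) = 21 + 15 = 36)
r(y, g) = 64 (r(y, g) = (-3 - 5)**2 = (-8)**2 = 64)
(9581 + (-2494 - 1*(-22251)))*(b(-29, r(13, p(6))) - 10686) = (9581 + (-2494 - 1*(-22251)))*(1/(-29) - 10686) = (9581 + (-2494 + 22251))*(-1/29 - 10686) = (9581 + 19757)*(-309895/29) = 29338*(-309895/29) = -9091699510/29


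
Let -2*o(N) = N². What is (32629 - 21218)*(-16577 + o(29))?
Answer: -387916945/2 ≈ -1.9396e+8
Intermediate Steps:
o(N) = -N²/2
(32629 - 21218)*(-16577 + o(29)) = (32629 - 21218)*(-16577 - ½*29²) = 11411*(-16577 - ½*841) = 11411*(-16577 - 841/2) = 11411*(-33995/2) = -387916945/2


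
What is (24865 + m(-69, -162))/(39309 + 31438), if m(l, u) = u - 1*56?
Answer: 24647/70747 ≈ 0.34838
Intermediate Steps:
m(l, u) = -56 + u (m(l, u) = u - 56 = -56 + u)
(24865 + m(-69, -162))/(39309 + 31438) = (24865 + (-56 - 162))/(39309 + 31438) = (24865 - 218)/70747 = 24647*(1/70747) = 24647/70747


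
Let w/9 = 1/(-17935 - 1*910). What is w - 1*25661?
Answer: -483581554/18845 ≈ -25661.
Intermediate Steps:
w = -9/18845 (w = 9/(-17935 - 1*910) = 9/(-17935 - 910) = 9/(-18845) = 9*(-1/18845) = -9/18845 ≈ -0.00047758)
w - 1*25661 = -9/18845 - 1*25661 = -9/18845 - 25661 = -483581554/18845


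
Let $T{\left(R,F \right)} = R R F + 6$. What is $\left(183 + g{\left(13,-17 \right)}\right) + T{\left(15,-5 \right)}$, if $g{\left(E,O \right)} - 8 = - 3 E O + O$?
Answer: $-282$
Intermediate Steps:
$g{\left(E,O \right)} = 8 + O - 3 E O$ ($g{\left(E,O \right)} = 8 + \left(- 3 E O + O\right) = 8 - \left(- O + 3 E O\right) = 8 + O - 3 E O$)
$T{\left(R,F \right)} = 6 + F R^{2}$ ($T{\left(R,F \right)} = R^{2} F + 6 = F R^{2} + 6 = 6 + F R^{2}$)
$\left(183 + g{\left(13,-17 \right)}\right) + T{\left(15,-5 \right)} = \left(183 - \left(9 - 663\right)\right) + \left(6 - 5 \cdot 15^{2}\right) = \left(183 + \left(8 - 17 + 663\right)\right) + \left(6 - 1125\right) = \left(183 + 654\right) + \left(6 - 1125\right) = 837 - 1119 = -282$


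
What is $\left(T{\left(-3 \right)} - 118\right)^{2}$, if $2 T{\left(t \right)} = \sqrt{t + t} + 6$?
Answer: $\frac{\left(230 - i \sqrt{6}\right)^{2}}{4} \approx 13224.0 - 281.69 i$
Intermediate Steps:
$T{\left(t \right)} = 3 + \frac{\sqrt{2} \sqrt{t}}{2}$ ($T{\left(t \right)} = \frac{\sqrt{t + t} + 6}{2} = \frac{\sqrt{2 t} + 6}{2} = \frac{\sqrt{2} \sqrt{t} + 6}{2} = \frac{6 + \sqrt{2} \sqrt{t}}{2} = 3 + \frac{\sqrt{2} \sqrt{t}}{2}$)
$\left(T{\left(-3 \right)} - 118\right)^{2} = \left(\left(3 + \frac{\sqrt{2} \sqrt{-3}}{2}\right) - 118\right)^{2} = \left(\left(3 + \frac{\sqrt{2} i \sqrt{3}}{2}\right) - 118\right)^{2} = \left(\left(3 + \frac{i \sqrt{6}}{2}\right) - 118\right)^{2} = \left(-115 + \frac{i \sqrt{6}}{2}\right)^{2}$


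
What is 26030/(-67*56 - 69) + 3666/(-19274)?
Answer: -257855003/36822977 ≈ -7.0026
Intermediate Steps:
26030/(-67*56 - 69) + 3666/(-19274) = 26030/(-3752 - 69) + 3666*(-1/19274) = 26030/(-3821) - 1833/9637 = 26030*(-1/3821) - 1833/9637 = -26030/3821 - 1833/9637 = -257855003/36822977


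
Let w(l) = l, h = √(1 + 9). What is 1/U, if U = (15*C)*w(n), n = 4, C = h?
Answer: √10/600 ≈ 0.0052705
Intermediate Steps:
h = √10 ≈ 3.1623
C = √10 ≈ 3.1623
U = 60*√10 (U = (15*√10)*4 = 60*√10 ≈ 189.74)
1/U = 1/(60*√10) = √10/600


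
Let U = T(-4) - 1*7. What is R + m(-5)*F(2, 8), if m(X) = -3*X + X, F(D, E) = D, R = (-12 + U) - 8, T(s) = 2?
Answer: -5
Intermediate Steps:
U = -5 (U = 2 - 1*7 = 2 - 7 = -5)
R = -25 (R = (-12 - 5) - 8 = -17 - 8 = -25)
m(X) = -2*X
R + m(-5)*F(2, 8) = -25 - 2*(-5)*2 = -25 + 10*2 = -25 + 20 = -5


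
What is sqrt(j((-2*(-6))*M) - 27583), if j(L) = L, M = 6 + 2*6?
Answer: I*sqrt(27367) ≈ 165.43*I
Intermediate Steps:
M = 18 (M = 6 + 12 = 18)
sqrt(j((-2*(-6))*M) - 27583) = sqrt(-2*(-6)*18 - 27583) = sqrt(12*18 - 27583) = sqrt(216 - 27583) = sqrt(-27367) = I*sqrt(27367)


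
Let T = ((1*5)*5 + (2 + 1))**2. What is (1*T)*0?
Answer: 0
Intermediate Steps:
T = 784 (T = (5*5 + 3)**2 = (25 + 3)**2 = 28**2 = 784)
(1*T)*0 = (1*784)*0 = 784*0 = 0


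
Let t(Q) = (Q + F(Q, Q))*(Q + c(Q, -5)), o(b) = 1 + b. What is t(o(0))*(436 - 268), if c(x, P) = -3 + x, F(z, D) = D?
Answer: -336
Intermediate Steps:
t(Q) = 2*Q*(-3 + 2*Q) (t(Q) = (Q + Q)*(Q + (-3 + Q)) = (2*Q)*(-3 + 2*Q) = 2*Q*(-3 + 2*Q))
t(o(0))*(436 - 268) = (2*(1 + 0)*(-3 + 2*(1 + 0)))*(436 - 268) = (2*1*(-3 + 2*1))*168 = (2*1*(-3 + 2))*168 = (2*1*(-1))*168 = -2*168 = -336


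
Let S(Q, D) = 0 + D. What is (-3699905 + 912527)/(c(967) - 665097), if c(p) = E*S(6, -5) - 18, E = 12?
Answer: 929126/221725 ≈ 4.1904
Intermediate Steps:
S(Q, D) = D
c(p) = -78 (c(p) = 12*(-5) - 18 = -60 - 18 = -78)
(-3699905 + 912527)/(c(967) - 665097) = (-3699905 + 912527)/(-78 - 665097) = -2787378/(-665175) = -2787378*(-1/665175) = 929126/221725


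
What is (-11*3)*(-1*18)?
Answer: 594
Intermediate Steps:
(-11*3)*(-1*18) = -33*(-18) = 594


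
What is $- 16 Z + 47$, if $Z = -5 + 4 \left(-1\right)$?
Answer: $191$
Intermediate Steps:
$Z = -9$ ($Z = -5 - 4 = -9$)
$- 16 Z + 47 = \left(-16\right) \left(-9\right) + 47 = 144 + 47 = 191$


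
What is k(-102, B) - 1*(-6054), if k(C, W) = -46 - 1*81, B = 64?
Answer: 5927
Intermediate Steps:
k(C, W) = -127 (k(C, W) = -46 - 81 = -127)
k(-102, B) - 1*(-6054) = -127 - 1*(-6054) = -127 + 6054 = 5927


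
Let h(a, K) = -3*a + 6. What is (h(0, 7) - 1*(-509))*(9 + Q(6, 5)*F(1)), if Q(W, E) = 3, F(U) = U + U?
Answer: 7725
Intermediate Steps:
F(U) = 2*U
h(a, K) = 6 - 3*a
(h(0, 7) - 1*(-509))*(9 + Q(6, 5)*F(1)) = ((6 - 3*0) - 1*(-509))*(9 + 3*(2*1)) = ((6 + 0) + 509)*(9 + 3*2) = (6 + 509)*(9 + 6) = 515*15 = 7725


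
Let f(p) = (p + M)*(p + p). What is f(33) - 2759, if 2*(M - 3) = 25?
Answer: 442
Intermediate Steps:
M = 31/2 (M = 3 + (1/2)*25 = 3 + 25/2 = 31/2 ≈ 15.500)
f(p) = 2*p*(31/2 + p) (f(p) = (p + 31/2)*(p + p) = (31/2 + p)*(2*p) = 2*p*(31/2 + p))
f(33) - 2759 = 33*(31 + 2*33) - 2759 = 33*(31 + 66) - 2759 = 33*97 - 2759 = 3201 - 2759 = 442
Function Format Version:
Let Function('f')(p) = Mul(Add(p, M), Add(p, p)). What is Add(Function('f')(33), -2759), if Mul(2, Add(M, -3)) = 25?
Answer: 442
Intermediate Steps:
M = Rational(31, 2) (M = Add(3, Mul(Rational(1, 2), 25)) = Add(3, Rational(25, 2)) = Rational(31, 2) ≈ 15.500)
Function('f')(p) = Mul(2, p, Add(Rational(31, 2), p)) (Function('f')(p) = Mul(Add(p, Rational(31, 2)), Add(p, p)) = Mul(Add(Rational(31, 2), p), Mul(2, p)) = Mul(2, p, Add(Rational(31, 2), p)))
Add(Function('f')(33), -2759) = Add(Mul(33, Add(31, Mul(2, 33))), -2759) = Add(Mul(33, Add(31, 66)), -2759) = Add(Mul(33, 97), -2759) = Add(3201, -2759) = 442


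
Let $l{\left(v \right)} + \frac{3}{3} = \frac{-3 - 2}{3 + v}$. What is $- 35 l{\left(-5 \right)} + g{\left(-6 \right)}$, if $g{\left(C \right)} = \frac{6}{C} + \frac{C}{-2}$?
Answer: $- \frac{101}{2} \approx -50.5$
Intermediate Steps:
$g{\left(C \right)} = \frac{6}{C} - \frac{C}{2}$ ($g{\left(C \right)} = \frac{6}{C} + C \left(- \frac{1}{2}\right) = \frac{6}{C} - \frac{C}{2}$)
$l{\left(v \right)} = -1 - \frac{5}{3 + v}$ ($l{\left(v \right)} = -1 + \frac{-3 - 2}{3 + v} = -1 - \frac{5}{3 + v}$)
$- 35 l{\left(-5 \right)} + g{\left(-6 \right)} = - 35 \frac{-8 - -5}{3 - 5} + \left(\frac{6}{-6} - -3\right) = - 35 \frac{-8 + 5}{-2} + \left(6 \left(- \frac{1}{6}\right) + 3\right) = - 35 \left(\left(- \frac{1}{2}\right) \left(-3\right)\right) + \left(-1 + 3\right) = \left(-35\right) \frac{3}{2} + 2 = - \frac{105}{2} + 2 = - \frac{101}{2}$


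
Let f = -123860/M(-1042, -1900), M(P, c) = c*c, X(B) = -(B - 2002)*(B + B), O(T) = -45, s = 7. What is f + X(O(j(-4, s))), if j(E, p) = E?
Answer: -33253521193/180500 ≈ -1.8423e+5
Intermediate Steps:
X(B) = -2*B*(-2002 + B) (X(B) = -(-2002 + B)*2*B = -2*B*(-2002 + B))
M(P, c) = c²
f = -6193/180500 (f = -123860/((-1900)²) = -123860/3610000 = -123860*1/3610000 = -6193/180500 ≈ -0.034310)
f + X(O(j(-4, s))) = -6193/180500 + 2*(-45)*(2002 - 1*(-45)) = -6193/180500 + 2*(-45)*(2002 + 45) = -6193/180500 + 2*(-45)*2047 = -6193/180500 - 184230 = -33253521193/180500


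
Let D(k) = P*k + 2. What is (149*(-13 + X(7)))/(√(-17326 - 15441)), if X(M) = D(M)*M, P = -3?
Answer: 21754*I*√32767/32767 ≈ 120.18*I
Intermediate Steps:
D(k) = 2 - 3*k (D(k) = -3*k + 2 = 2 - 3*k)
X(M) = M*(2 - 3*M) (X(M) = (2 - 3*M)*M = M*(2 - 3*M))
(149*(-13 + X(7)))/(√(-17326 - 15441)) = (149*(-13 + 7*(2 - 3*7)))/(√(-17326 - 15441)) = (149*(-13 + 7*(2 - 21)))/(√(-32767)) = (149*(-13 + 7*(-19)))/((I*√32767)) = (149*(-13 - 133))*(-I*√32767/32767) = (149*(-146))*(-I*√32767/32767) = -(-21754)*I*√32767/32767 = 21754*I*√32767/32767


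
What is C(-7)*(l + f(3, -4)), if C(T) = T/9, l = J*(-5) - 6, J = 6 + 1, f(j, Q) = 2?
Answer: 91/3 ≈ 30.333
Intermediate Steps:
J = 7
l = -41 (l = 7*(-5) - 6 = -35 - 6 = -41)
C(T) = T/9 (C(T) = T*(⅑) = T/9)
C(-7)*(l + f(3, -4)) = ((⅑)*(-7))*(-41 + 2) = -7/9*(-39) = 91/3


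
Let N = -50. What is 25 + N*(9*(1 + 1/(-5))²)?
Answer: -263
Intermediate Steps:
25 + N*(9*(1 + 1/(-5))²) = 25 - 450*(1 + 1/(-5))² = 25 - 450*(1 + 1*(-⅕))² = 25 - 450*(1 - ⅕)² = 25 - 450*(⅘)² = 25 - 450*16/25 = 25 - 50*144/25 = 25 - 288 = -263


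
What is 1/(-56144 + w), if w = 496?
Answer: -1/55648 ≈ -1.7970e-5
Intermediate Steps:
1/(-56144 + w) = 1/(-56144 + 496) = 1/(-55648) = -1/55648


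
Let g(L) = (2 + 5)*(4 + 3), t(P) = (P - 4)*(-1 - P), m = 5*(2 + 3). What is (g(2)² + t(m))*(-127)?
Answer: -235585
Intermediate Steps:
m = 25 (m = 5*5 = 25)
t(P) = (-1 - P)*(-4 + P) (t(P) = (-4 + P)*(-1 - P) = (-1 - P)*(-4 + P))
g(L) = 49 (g(L) = 7*7 = 49)
(g(2)² + t(m))*(-127) = (49² + (4 - 1*25² + 3*25))*(-127) = (2401 + (4 - 1*625 + 75))*(-127) = (2401 + (4 - 625 + 75))*(-127) = (2401 - 546)*(-127) = 1855*(-127) = -235585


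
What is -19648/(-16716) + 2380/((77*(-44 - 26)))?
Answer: 33734/45969 ≈ 0.73384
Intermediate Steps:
-19648/(-16716) + 2380/((77*(-44 - 26))) = -19648*(-1/16716) + 2380/((77*(-70))) = 4912/4179 + 2380/(-5390) = 4912/4179 + 2380*(-1/5390) = 4912/4179 - 34/77 = 33734/45969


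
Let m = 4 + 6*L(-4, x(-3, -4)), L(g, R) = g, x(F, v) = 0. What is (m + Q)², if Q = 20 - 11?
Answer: 121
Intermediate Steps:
m = -20 (m = 4 + 6*(-4) = 4 - 24 = -20)
Q = 9
(m + Q)² = (-20 + 9)² = (-11)² = 121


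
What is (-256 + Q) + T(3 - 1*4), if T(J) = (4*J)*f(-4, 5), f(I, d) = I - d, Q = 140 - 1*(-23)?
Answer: -57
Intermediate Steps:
Q = 163 (Q = 140 + 23 = 163)
T(J) = -36*J (T(J) = (4*J)*(-4 - 1*5) = (4*J)*(-4 - 5) = (4*J)*(-9) = -36*J)
(-256 + Q) + T(3 - 1*4) = (-256 + 163) - 36*(3 - 1*4) = -93 - 36*(3 - 4) = -93 - 36*(-1) = -93 + 36 = -57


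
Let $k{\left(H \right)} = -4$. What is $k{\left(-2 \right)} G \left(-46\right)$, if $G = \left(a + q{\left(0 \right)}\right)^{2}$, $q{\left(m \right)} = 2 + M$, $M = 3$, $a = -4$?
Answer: $184$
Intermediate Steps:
$q{\left(m \right)} = 5$ ($q{\left(m \right)} = 2 + 3 = 5$)
$G = 1$ ($G = \left(-4 + 5\right)^{2} = 1^{2} = 1$)
$k{\left(-2 \right)} G \left(-46\right) = \left(-4\right) 1 \left(-46\right) = \left(-4\right) \left(-46\right) = 184$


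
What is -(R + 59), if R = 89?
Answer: -148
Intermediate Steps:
-(R + 59) = -(89 + 59) = -148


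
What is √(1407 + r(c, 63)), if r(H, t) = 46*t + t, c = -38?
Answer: 4*√273 ≈ 66.091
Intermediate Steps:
r(H, t) = 47*t
√(1407 + r(c, 63)) = √(1407 + 47*63) = √(1407 + 2961) = √4368 = 4*√273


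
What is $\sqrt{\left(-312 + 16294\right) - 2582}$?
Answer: $10 \sqrt{134} \approx 115.76$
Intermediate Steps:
$\sqrt{\left(-312 + 16294\right) - 2582} = \sqrt{15982 - 2582} = \sqrt{13400} = 10 \sqrt{134}$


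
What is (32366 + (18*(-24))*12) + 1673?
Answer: 28855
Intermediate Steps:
(32366 + (18*(-24))*12) + 1673 = (32366 - 432*12) + 1673 = (32366 - 5184) + 1673 = 27182 + 1673 = 28855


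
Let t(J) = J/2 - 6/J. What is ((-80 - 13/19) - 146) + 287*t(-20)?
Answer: -572011/190 ≈ -3010.6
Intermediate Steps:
t(J) = J/2 - 6/J (t(J) = J*(½) - 6/J = J/2 - 6/J)
((-80 - 13/19) - 146) + 287*t(-20) = ((-80 - 13/19) - 146) + 287*((½)*(-20) - 6/(-20)) = ((-80 - 13*1/19) - 146) + 287*(-10 - 6*(-1/20)) = ((-80 - 13/19) - 146) + 287*(-10 + 3/10) = (-1533/19 - 146) + 287*(-97/10) = -4307/19 - 27839/10 = -572011/190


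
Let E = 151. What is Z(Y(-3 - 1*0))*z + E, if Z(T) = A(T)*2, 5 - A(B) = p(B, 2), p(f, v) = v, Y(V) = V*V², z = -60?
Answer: -209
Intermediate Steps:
Y(V) = V³
A(B) = 3 (A(B) = 5 - 1*2 = 5 - 2 = 3)
Z(T) = 6 (Z(T) = 3*2 = 6)
Z(Y(-3 - 1*0))*z + E = 6*(-60) + 151 = -360 + 151 = -209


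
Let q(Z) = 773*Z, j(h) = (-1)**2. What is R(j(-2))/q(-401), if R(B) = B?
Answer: -1/309973 ≈ -3.2261e-6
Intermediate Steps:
j(h) = 1
R(j(-2))/q(-401) = 1/(773*(-401)) = 1/(-309973) = 1*(-1/309973) = -1/309973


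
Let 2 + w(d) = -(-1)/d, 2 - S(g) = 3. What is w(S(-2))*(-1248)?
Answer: 3744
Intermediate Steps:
S(g) = -1 (S(g) = 2 - 1*3 = 2 - 3 = -1)
w(d) = -2 + 1/d (w(d) = -2 - (-1)/d = -2 + 1/d)
w(S(-2))*(-1248) = (-2 + 1/(-1))*(-1248) = (-2 - 1)*(-1248) = -3*(-1248) = 3744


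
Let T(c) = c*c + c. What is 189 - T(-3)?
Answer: 183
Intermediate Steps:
T(c) = c + c² (T(c) = c² + c = c + c²)
189 - T(-3) = 189 - (-3)*(1 - 3) = 189 - (-3)*(-2) = 189 - 1*6 = 189 - 6 = 183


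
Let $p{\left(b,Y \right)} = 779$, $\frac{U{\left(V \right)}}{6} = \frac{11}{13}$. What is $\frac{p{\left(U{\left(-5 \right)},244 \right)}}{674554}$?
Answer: $\frac{779}{674554} \approx 0.0011548$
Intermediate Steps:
$U{\left(V \right)} = \frac{66}{13}$ ($U{\left(V \right)} = 6 \cdot \frac{11}{13} = \frac{66}{13}$)
$\frac{p{\left(U{\left(-5 \right)},244 \right)}}{674554} = \frac{779}{674554}$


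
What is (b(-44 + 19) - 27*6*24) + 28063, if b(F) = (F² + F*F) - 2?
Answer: 25423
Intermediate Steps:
b(F) = -2 + 2*F² (b(F) = (F² + F²) - 2 = 2*F² - 2 = -2 + 2*F²)
(b(-44 + 19) - 27*6*24) + 28063 = ((-2 + 2*(-44 + 19)²) - 27*6*24) + 28063 = ((-2 + 2*(-25)²) - 162*24) + 28063 = ((-2 + 2*625) - 3888) + 28063 = ((-2 + 1250) - 3888) + 28063 = (1248 - 3888) + 28063 = -2640 + 28063 = 25423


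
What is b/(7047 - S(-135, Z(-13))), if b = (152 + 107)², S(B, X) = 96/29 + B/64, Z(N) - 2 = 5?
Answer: 124502336/13077003 ≈ 9.5207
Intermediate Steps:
Z(N) = 7 (Z(N) = 2 + 5 = 7)
S(B, X) = 96/29 + B/64 (S(B, X) = 96*(1/29) + B*(1/64) = 96/29 + B/64)
b = 67081 (b = 259² = 67081)
b/(7047 - S(-135, Z(-13))) = 67081/(7047 - (96/29 + (1/64)*(-135))) = 67081/(7047 - (96/29 - 135/64)) = 67081/(7047 - 1*2229/1856) = 67081/(7047 - 2229/1856) = 67081/(13077003/1856) = 67081*(1856/13077003) = 124502336/13077003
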